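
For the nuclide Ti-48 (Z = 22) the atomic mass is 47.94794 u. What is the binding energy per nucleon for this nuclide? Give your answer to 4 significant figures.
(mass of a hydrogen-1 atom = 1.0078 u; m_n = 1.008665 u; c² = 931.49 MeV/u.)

8.712 MeV/nucleon

With 22 protons and 26 neutrons (A = 48):
Σm = 22·m(¹H) + 26·m_n = 22.1716 + 26.225290 = 48.396890 u
Δm = 48.396890 − 47.94794 = 0.448950 u
Binding energy = Δm·c² = 0.448950 × 931.49 MeV/u = 418.192 MeV
BE/A = 418.192 MeV / 48 = 8.712 MeV/nucleon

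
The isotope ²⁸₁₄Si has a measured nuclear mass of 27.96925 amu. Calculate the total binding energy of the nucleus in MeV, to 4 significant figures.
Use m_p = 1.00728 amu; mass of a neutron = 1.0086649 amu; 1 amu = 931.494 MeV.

Σm = 14·m_p + 14·m_n = 14.10192 + 14.1213086 = 28.2232286 amu
Δm = 28.2232286 − 27.96925 = 0.2539786 amu
Converting to energy: 0.2539786 amu × 931.494 MeV/amu = 236.580 MeV

236.6 MeV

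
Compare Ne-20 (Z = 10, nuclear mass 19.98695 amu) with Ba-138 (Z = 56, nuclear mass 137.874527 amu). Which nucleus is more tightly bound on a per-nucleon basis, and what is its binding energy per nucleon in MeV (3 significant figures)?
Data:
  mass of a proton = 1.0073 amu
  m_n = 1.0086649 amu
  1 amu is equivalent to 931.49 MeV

Ba-138; 8.40 MeV/nucleon

Ne-20: Σm = 10(1.0073) + 10(1.0086649) = 20.1596490 amu; Δm = 0.1726990 amu; E_B = 160.867 MeV; E_B/A = 8.043 MeV
Ba-138: Σm = 56(1.0073) + 82(1.0086649) = 139.1193218 amu; Δm = 1.2447948 amu; E_B = 1159.5 MeV; E_B/A = 8.402 MeV
Ba-138 has the higher binding energy per nucleon, so it is the more tightly bound nucleus.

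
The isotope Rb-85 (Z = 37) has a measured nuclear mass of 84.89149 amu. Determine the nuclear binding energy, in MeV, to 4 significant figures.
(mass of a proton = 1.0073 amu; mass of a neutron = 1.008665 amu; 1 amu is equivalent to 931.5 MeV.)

740.1 MeV

Σm = 37·m_p + 48·m_n = 37.2701 + 48.415920 = 85.686020 amu
Mass defect Δm = 85.686020 − 84.89149 = 0.794530 amu
Binding energy = Δm·c² = 0.794530 × 931.5 MeV/amu = 740.105 MeV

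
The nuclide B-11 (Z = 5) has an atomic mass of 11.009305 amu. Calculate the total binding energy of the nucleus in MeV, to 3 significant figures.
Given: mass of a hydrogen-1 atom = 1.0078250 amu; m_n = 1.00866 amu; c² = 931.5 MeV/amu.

76.2 MeV

Z = 5, so N = A − Z = 11 − 5 = 6.
Σm = 5·m(¹H) + 6·m_n = 5.0391250 + 6.05196 = 11.0910850 amu
The mass defect is 11.0910850 − 11.009305 = 0.0817800 amu.
E_B = 0.0817800 × 931.5 = 76.1781 MeV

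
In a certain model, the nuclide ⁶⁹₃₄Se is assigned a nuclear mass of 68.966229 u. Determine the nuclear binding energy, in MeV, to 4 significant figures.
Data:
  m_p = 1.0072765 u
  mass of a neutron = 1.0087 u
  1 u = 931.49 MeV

The nucleus contains 34 protons and 69 − 34 = 35 neutrons.
Total constituent mass: 34 × 1.0072765 + 35 × 1.0087 = 69.5519010 u
The mass defect is 69.5519010 − 68.966229 = 0.5856720 u.
Binding energy = Δm·c² = 0.5856720 × 931.49 MeV/u = 545.548 MeV

545.5 MeV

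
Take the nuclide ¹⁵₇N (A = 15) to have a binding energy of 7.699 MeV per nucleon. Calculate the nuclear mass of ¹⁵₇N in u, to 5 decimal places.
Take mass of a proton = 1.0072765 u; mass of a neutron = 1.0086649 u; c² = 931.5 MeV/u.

Total binding energy = 15 × 7.699 = 115.485 MeV
Mass defect = 115.485 MeV / (931.5 MeV/u) = 0.1239775 u
Constituent mass = 7(1.0072765) + 8(1.0086649) = 15.1202547 u
Nuclear mass = 15.1202547 − 0.1239775 = 14.9962772 u ≈ 14.99628 u (to 5 decimal places)

14.99628 u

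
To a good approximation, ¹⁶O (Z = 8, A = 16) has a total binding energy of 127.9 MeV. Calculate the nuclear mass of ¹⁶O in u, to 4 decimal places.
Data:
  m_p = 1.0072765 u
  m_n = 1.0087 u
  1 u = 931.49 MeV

15.9905 u

Mass defect = 127.9 MeV / (931.49 MeV/u) = 0.137307 u
Constituent mass = 8(1.0072765) + 8(1.0087) = 16.1278120 u
Nuclear mass = 16.1278120 − 0.137307 = 15.9905050 u ≈ 15.9905 u (to 4 decimal places)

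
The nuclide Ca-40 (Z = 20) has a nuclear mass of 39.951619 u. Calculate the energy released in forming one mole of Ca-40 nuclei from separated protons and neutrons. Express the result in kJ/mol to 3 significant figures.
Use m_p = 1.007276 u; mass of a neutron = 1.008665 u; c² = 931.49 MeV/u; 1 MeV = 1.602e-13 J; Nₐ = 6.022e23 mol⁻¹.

3.30e+10 kJ/mol

Z = 20, so N = A − Z = 40 − 20 = 20.
Σm = 20·m_p + 20·m_n = 20.145520 + 20.173300 = 40.318820 u
Mass defect Δm = 40.318820 − 39.951619 = 0.367201 u
Binding energy = Δm·c² = 0.367201 × 931.49 MeV/u = 342.044 MeV
Per nucleus in joules: 342.044 MeV × 1.602e-13 J/MeV = 5.4795e-11 J
Per mole: 5.4795e-11 J × 6.022e23 mol⁻¹ = 3.2998e+13 J/mol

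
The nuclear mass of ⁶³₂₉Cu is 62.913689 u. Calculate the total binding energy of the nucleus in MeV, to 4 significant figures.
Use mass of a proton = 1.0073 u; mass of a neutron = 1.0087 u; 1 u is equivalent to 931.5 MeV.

Mass of separated nucleons = 29(1.0073) + 34(1.0087) = 29.2117 + 34.2958 = 63.5075 u
Mass defect Δm = 63.5075 − 62.913689 = 0.593811 u
Converting to energy: 0.593811 u × 931.5 MeV/u = 553.135 MeV

553.1 MeV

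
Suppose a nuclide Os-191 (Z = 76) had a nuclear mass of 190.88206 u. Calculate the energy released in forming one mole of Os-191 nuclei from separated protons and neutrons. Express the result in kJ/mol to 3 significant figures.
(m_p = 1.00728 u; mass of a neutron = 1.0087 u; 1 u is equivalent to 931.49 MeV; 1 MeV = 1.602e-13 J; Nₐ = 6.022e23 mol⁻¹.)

1.50e+11 kJ/mol

Σm = 76·m_p + 115·m_n = 76.55328 + 116.0005 = 192.55378 u
The mass defect is 192.55378 − 190.88206 = 1.67172 u.
E_B = 1.67172 × 931.49 = 1557.19 MeV
Per nucleus in joules: 1557.19 MeV × 1.602e-13 J/MeV = 2.4946e-10 J
Per mole: 2.4946e-10 J × 6.022e23 mol⁻¹ = 1.5022e+14 J/mol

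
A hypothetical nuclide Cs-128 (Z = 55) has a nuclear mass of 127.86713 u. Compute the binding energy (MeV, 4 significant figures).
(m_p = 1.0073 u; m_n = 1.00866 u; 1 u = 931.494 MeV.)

The nucleus contains 55 protons and 128 − 55 = 73 neutrons.
Σm = 55·m_p + 73·m_n = 55.4015 + 73.63218 = 129.03368 u
The mass defect is 129.03368 − 127.86713 = 1.16655 u.
E_B = 1.16655 × 931.494 = 1086.63 MeV

1087 MeV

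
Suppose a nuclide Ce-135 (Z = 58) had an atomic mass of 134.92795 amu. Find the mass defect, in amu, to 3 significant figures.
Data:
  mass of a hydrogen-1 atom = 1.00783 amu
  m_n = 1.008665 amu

1.19 amu

Mass of separated nucleons = 58(1.00783) + 77(1.008665) = 58.45414 + 77.667205 = 136.121345 amu
The mass defect is 136.121345 − 134.92795 = 1.193395 amu.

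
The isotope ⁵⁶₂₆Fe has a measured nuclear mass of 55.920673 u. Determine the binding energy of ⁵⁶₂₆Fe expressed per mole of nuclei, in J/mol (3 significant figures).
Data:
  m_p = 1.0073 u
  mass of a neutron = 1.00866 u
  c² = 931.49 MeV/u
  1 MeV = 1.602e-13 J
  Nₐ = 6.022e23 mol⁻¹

Σm = 26·m_p + 30·m_n = 26.1898 + 30.25980 = 56.44960 u
Δm = 56.44960 − 55.920673 = 0.528927 u
Binding energy = Δm·c² = 0.528927 × 931.49 MeV/u = 492.690 MeV
Per nucleus in joules: 492.690 MeV × 1.602e-13 J/MeV = 7.8929e-11 J
Per mole: 7.8929e-11 J × 6.022e23 mol⁻¹ = 4.7531e+13 J/mol

4.75e+13 J/mol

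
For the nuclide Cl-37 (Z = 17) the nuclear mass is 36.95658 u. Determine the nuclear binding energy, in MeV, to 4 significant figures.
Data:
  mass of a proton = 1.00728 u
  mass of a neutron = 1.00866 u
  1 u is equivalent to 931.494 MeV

317.1 MeV

Z = 17, so N = A − Z = 37 − 17 = 20.
Mass of separated nucleons = 17(1.00728) + 20(1.00866) = 17.12376 + 20.17320 = 37.29696 u
Mass defect Δm = 37.29696 − 36.95658 = 0.34038 u
Binding energy = Δm·c² = 0.34038 × 931.494 MeV/u = 317.062 MeV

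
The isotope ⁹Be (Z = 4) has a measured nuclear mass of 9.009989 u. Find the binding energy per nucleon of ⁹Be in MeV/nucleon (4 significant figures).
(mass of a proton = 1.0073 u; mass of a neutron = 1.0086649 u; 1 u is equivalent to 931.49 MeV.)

The nucleus contains 4 protons and 9 − 4 = 5 neutrons.
Σm = 4·m_p + 5·m_n = 4.0292 + 5.0433245 = 9.0725245 u
Mass defect Δm = 9.0725245 − 9.009989 = 0.0625355 u
Binding energy = Δm·c² = 0.0625355 × 931.49 MeV/u = 58.2512 MeV
Dividing by A = 9 gives 6.472 MeV per nucleon.

6.472 MeV/nucleon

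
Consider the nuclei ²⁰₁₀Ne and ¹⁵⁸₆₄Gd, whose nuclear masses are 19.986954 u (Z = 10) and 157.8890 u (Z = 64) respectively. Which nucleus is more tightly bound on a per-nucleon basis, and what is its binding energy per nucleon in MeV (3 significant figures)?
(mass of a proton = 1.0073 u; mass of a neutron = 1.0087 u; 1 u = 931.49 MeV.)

¹⁵⁸₆₄Gd; 8.23 MeV/nucleon

²⁰₁₀Ne: Σm = 10(1.0073) + 10(1.0087) = 20.1600 u; Δm = 0.173046 u; E_B = 161.19 MeV; E_B/A = 8.060 MeV
¹⁵⁸₆₄Gd: Σm = 64(1.0073) + 94(1.0087) = 159.2850 u; Δm = 1.3960 u; E_B = 1300.4 MeV; E_B/A = 8.230 MeV
¹⁵⁸₆₄Gd has the higher binding energy per nucleon, so it is the more tightly bound nucleus.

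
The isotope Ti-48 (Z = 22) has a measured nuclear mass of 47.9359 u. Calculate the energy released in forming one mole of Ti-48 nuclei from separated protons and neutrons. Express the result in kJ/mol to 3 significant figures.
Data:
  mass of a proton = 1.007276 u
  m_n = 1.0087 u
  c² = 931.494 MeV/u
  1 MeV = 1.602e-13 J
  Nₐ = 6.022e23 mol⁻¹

4.05e+10 kJ/mol

The nucleus contains 22 protons and 48 − 22 = 26 neutrons.
Σm = 22·m_p + 26·m_n = 22.160072 + 26.2262 = 48.386272 u
Mass defect Δm = 48.386272 − 47.9359 = 0.450372 u
Binding energy = Δm·c² = 0.450372 × 931.494 MeV/u = 419.519 MeV
Per nucleus in joules: 419.519 MeV × 1.602e-13 J/MeV = 6.7207e-11 J
Per mole: 6.7207e-11 J × 6.022e23 mol⁻¹ = 4.0472e+13 J/mol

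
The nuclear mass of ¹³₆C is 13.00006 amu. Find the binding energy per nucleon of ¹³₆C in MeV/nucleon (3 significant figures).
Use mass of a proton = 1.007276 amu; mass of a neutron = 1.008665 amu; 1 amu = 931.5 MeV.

Mass of separated nucleons = 6(1.007276) + 7(1.008665) = 6.043656 + 7.060655 = 13.104311 amu
Mass defect Δm = 13.104311 − 13.00006 = 0.104251 amu
E_B = 0.104251 × 931.5 = 97.1098 MeV
Dividing by A = 13 gives 7.470 MeV per nucleon.

7.47 MeV/nucleon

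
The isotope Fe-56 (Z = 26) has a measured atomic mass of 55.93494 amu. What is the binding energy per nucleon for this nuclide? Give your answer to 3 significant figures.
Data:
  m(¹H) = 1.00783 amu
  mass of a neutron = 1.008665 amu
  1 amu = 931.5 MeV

8.79 MeV/nucleon

Σm = 26·m(¹H) + 30·m_n = 26.20358 + 30.259950 = 56.463530 amu
Mass defect Δm = 56.463530 − 55.93494 = 0.528590 amu
Converting to energy: 0.528590 amu × 931.5 MeV/amu = 492.382 MeV
BE/A = 492.382 MeV / 56 = 8.793 MeV/nucleon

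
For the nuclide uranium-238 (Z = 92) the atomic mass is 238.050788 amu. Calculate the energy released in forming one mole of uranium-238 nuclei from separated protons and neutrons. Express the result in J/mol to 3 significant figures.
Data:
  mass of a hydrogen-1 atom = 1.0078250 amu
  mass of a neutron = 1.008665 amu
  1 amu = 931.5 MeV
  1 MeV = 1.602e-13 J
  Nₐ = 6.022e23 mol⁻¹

1.74e+14 J/mol

Σm = 92·m(¹H) + 146·m_n = 92.7199000 + 147.265090 = 239.9849900 amu
The mass defect is 239.9849900 − 238.050788 = 1.9342020 amu.
E_B = 1.9342020 × 931.5 = 1801.71 MeV
Per nucleus in joules: 1801.71 MeV × 1.602e-13 J/MeV = 2.8863e-10 J
Per mole: 2.8863e-10 J × 6.022e23 mol⁻¹ = 1.7381e+14 J/mol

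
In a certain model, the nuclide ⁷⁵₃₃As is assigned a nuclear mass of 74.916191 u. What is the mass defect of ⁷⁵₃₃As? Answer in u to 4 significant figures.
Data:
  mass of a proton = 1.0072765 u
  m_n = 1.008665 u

0.6879 u

With 33 protons and 42 neutrons (A = 75):
Σm = 33·m_p + 42·m_n = 33.2401245 + 42.363930 = 75.6040545 u
Δm = 75.6040545 − 74.916191 = 0.6878635 u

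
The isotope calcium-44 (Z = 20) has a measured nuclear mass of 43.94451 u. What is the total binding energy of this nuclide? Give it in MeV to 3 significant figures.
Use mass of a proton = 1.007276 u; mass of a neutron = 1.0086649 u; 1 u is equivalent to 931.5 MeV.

381 MeV

Mass of separated nucleons = 20(1.007276) + 24(1.0086649) = 20.145520 + 24.2079576 = 44.3534776 u
The mass defect is 44.3534776 − 43.94451 = 0.4089676 u.
E_B = 0.4089676 × 931.5 = 380.953 MeV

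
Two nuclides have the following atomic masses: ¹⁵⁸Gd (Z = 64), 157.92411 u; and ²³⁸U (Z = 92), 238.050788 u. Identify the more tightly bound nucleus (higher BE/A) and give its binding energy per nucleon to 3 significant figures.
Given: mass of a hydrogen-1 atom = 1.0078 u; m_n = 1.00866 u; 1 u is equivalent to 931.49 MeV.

¹⁵⁸Gd; 8.19 MeV/nucleon

¹⁵⁸Gd: Σm = 64(1.0078) + 94(1.00866) = 159.31324 u; Δm = 1.38913 u; E_B = 1294.0 MeV; E_B/A = 8.190 MeV
²³⁸U: Σm = 92(1.0078) + 146(1.00866) = 239.98196 u; Δm = 1.931172 u; E_B = 1798.9 MeV; E_B/A = 7.558 MeV
¹⁵⁸Gd has the higher binding energy per nucleon, so it is the more tightly bound nucleus.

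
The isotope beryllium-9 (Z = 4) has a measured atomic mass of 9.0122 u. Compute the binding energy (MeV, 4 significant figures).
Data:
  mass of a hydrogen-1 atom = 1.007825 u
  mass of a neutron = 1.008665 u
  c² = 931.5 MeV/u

58.15 MeV

Z = 4, so N = A − Z = 9 − 4 = 5.
Mass of separated nucleons = 4(1.007825) + 5(1.008665) = 4.031300 + 5.043325 = 9.074625 u
The mass defect is 9.074625 − 9.0122 = 0.062425 u.
Binding energy = Δm·c² = 0.062425 × 931.5 MeV/u = 58.1489 MeV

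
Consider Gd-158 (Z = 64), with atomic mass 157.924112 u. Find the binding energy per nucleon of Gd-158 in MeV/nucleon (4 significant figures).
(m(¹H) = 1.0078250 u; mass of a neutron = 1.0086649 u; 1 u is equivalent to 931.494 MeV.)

The nucleus contains 64 protons and 158 − 64 = 94 neutrons.
Total constituent mass: 64 × 1.0078250 + 94 × 1.0086649 = 159.3153006 u
Δm = 159.3153006 − 157.924112 = 1.3911886 u
E_B = 1.3911886 × 931.494 = 1295.88 MeV
Dividing by A = 158 gives 8.202 MeV per nucleon.

8.202 MeV/nucleon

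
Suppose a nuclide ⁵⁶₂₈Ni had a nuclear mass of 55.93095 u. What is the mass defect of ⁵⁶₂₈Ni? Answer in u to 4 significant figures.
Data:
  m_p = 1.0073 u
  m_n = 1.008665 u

With 28 protons and 28 neutrons (A = 56):
Total constituent mass: 28 × 1.0073 + 28 × 1.008665 = 56.447020 u
Δm = 56.447020 − 55.93095 = 0.516070 u

0.5161 u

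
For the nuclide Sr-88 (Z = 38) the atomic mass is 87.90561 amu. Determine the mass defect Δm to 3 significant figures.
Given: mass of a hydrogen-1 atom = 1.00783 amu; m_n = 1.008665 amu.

Total constituent mass: 38 × 1.00783 + 50 × 1.008665 = 88.730790 amu
The mass defect is 88.730790 − 87.90561 = 0.825180 amu.

0.825 amu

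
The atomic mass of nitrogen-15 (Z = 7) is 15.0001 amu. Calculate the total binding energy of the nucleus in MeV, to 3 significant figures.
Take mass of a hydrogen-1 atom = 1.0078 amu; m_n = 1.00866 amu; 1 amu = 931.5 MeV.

Z = 7, so N = A − Z = 15 − 7 = 8.
Mass of separated nucleons = 7(1.0078) + 8(1.00866) = 7.0546 + 8.06928 = 15.12388 amu
The mass defect is 15.12388 − 15.0001 = 0.12378 amu.
E_B = 0.12378 × 931.5 = 115.301 MeV

115 MeV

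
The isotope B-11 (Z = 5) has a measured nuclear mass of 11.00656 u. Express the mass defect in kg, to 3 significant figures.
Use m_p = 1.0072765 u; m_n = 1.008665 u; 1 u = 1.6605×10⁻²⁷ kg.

Σm = 5·m_p + 6·m_n = 5.0363825 + 6.051990 = 11.0883725 u
The mass defect is 11.0883725 − 11.00656 = 0.0818125 u.
In SI units: 0.0818125 u × 1.6605×10⁻²⁷ kg/u = 1.3585e-28 kg

1.36e-28 kg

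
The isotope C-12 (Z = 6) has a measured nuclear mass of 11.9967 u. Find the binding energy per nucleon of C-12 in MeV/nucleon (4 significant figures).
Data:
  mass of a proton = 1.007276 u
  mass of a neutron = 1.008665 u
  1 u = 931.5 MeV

The nucleus contains 6 protons and 12 − 6 = 6 neutrons.
Mass of separated nucleons = 6(1.007276) + 6(1.008665) = 6.043656 + 6.051990 = 12.095646 u
Mass defect Δm = 12.095646 − 11.9967 = 0.098946 u
Converting to energy: 0.098946 u × 931.5 MeV/u = 92.1682 MeV
BE/A = 92.1682 MeV / 12 = 7.681 MeV/nucleon

7.681 MeV/nucleon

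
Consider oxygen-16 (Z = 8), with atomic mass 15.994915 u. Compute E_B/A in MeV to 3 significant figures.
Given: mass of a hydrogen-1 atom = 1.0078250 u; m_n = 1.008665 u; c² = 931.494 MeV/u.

7.98 MeV/nucleon

Z = 8, so N = A − Z = 16 − 8 = 8.
Total constituent mass: 8 × 1.0078250 + 8 × 1.008665 = 16.1319200 u
Mass defect Δm = 16.1319200 − 15.994915 = 0.1370050 u
E_B = 0.1370050 × 931.494 = 127.619 MeV
Dividing by A = 16 gives 7.976 MeV per nucleon.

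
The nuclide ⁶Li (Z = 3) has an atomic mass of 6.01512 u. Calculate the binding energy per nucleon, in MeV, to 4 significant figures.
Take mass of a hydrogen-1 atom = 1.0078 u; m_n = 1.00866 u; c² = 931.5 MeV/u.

Total constituent mass: 3 × 1.0078 + 3 × 1.00866 = 6.04938 u
Mass defect Δm = 6.04938 − 6.01512 = 0.03426 u
Converting to energy: 0.03426 u × 931.5 MeV/u = 31.9132 MeV
Dividing by A = 6 gives 5.319 MeV per nucleon.

5.319 MeV/nucleon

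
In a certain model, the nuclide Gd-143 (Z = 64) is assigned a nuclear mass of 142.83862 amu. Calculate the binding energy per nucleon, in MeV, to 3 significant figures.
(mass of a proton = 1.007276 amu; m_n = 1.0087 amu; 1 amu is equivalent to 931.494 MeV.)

8.56 MeV/nucleon

Z = 64, so N = A − Z = 143 − 64 = 79.
Σm = 64·m_p + 79·m_n = 64.465664 + 79.6873 = 144.152964 amu
Δm = 144.152964 − 142.83862 = 1.314344 amu
Binding energy = Δm·c² = 1.314344 × 931.494 MeV/amu = 1224.30 MeV
Per nucleon: 1224.30 / 143 = 8.562 MeV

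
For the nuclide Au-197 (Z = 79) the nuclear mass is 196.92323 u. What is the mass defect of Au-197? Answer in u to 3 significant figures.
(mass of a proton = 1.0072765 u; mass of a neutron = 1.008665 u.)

Z = 79, so N = A − Z = 197 − 79 = 118.
Mass of separated nucleons = 79(1.0072765) + 118(1.008665) = 79.5748435 + 119.022470 = 198.5973135 u
Mass defect Δm = 198.5973135 − 196.92323 = 1.6740835 u

1.67 u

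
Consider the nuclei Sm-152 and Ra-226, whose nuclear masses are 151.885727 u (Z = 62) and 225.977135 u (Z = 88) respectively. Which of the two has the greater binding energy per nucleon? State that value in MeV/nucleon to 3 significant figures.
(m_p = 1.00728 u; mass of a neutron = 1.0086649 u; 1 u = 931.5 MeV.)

Sm-152: Σm = 62(1.00728) + 90(1.0086649) = 153.2312010 u; Δm = 1.3454740 u; E_B = 1253.3 MeV; E_B/A = 8.245 MeV
Ra-226: Σm = 88(1.00728) + 138(1.0086649) = 227.8363962 u; Δm = 1.8592612 u; E_B = 1731.9 MeV; E_B/A = 7.663 MeV
Sm-152 has the higher binding energy per nucleon, so it is the more tightly bound nucleus.

Sm-152; 8.25 MeV/nucleon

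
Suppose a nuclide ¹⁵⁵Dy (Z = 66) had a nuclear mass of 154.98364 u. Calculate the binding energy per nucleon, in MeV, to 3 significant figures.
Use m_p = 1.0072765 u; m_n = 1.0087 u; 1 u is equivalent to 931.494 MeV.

With 66 protons and 89 neutrons (A = 155):
Total constituent mass: 66 × 1.0072765 + 89 × 1.0087 = 156.2545490 u
Δm = 156.2545490 − 154.98364 = 1.2709090 u
Converting to energy: 1.2709090 u × 931.494 MeV/u = 1183.84 MeV
Dividing by A = 155 gives 7.638 MeV per nucleon.

7.64 MeV/nucleon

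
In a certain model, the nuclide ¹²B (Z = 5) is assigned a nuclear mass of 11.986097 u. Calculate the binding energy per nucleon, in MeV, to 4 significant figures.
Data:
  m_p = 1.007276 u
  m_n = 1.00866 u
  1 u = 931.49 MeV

8.609 MeV/nucleon

With 5 protons and 7 neutrons (A = 12):
Σm = 5·m_p + 7·m_n = 5.036380 + 7.06062 = 12.097000 u
Δm = 12.097000 − 11.986097 = 0.110903 u
Converting to energy: 0.110903 u × 931.49 MeV/u = 103.305 MeV
Per nucleon: 103.305 / 12 = 8.609 MeV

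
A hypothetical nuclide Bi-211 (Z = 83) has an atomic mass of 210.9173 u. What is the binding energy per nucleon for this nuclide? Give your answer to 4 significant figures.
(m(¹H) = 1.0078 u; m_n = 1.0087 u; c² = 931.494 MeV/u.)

8.139 MeV/nucleon

Σm = 83·m(¹H) + 128·m_n = 83.6474 + 129.1136 = 212.7610 u
The mass defect is 212.7610 − 210.9173 = 1.8437 u.
Binding energy = Δm·c² = 1.8437 × 931.494 MeV/u = 1717.40 MeV
Dividing by A = 211 gives 8.139 MeV per nucleon.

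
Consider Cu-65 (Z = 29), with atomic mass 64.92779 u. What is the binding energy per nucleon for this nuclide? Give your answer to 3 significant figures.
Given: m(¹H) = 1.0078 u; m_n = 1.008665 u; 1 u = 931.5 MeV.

Z = 29, so N = A − Z = 65 − 29 = 36.
Σm = 29·m(¹H) + 36·m_n = 29.2262 + 36.311940 = 65.538140 u
Mass defect Δm = 65.538140 − 64.92779 = 0.610350 u
Converting to energy: 0.610350 u × 931.5 MeV/u = 568.541 MeV
Per nucleon: 568.541 / 65 = 8.747 MeV

8.75 MeV/nucleon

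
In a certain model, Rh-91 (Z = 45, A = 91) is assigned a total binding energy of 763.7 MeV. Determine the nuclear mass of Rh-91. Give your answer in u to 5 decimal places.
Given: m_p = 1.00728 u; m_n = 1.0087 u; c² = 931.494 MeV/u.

90.90793 u

Mass defect = 763.7 MeV / (931.494 MeV/u) = 0.8198657 u
Constituent mass = 45(1.00728) + 46(1.0087) = 91.72780 u
Nuclear mass = 91.72780 − 0.8198657 = 90.9079343 u ≈ 90.90793 u (to 5 decimal places)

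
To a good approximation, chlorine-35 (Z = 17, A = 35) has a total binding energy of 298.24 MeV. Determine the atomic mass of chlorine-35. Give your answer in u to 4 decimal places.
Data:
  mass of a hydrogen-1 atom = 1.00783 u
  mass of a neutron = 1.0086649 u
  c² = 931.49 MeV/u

Mass defect = 298.24 MeV / (931.49 MeV/u) = 0.320175 u
Constituent mass = 17(1.00783) + 18(1.0086649) = 35.2890782 u
Atomic mass = 35.2890782 − 0.320175 = 34.9689032 u ≈ 34.9689 u (to 4 decimal places)

34.9689 u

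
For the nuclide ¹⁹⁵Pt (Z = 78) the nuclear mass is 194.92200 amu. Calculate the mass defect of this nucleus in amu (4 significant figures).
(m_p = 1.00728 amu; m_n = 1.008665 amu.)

Mass of separated nucleons = 78(1.00728) + 117(1.008665) = 78.56784 + 118.013805 = 196.581645 amu
Δm = 196.581645 − 194.92200 = 1.659645 amu

1.660 amu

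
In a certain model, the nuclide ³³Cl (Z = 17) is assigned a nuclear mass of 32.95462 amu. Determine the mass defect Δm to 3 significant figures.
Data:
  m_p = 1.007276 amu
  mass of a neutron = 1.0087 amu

0.308 amu

Total constituent mass: 17 × 1.007276 + 16 × 1.0087 = 33.262892 amu
Mass defect Δm = 33.262892 − 32.95462 = 0.308272 amu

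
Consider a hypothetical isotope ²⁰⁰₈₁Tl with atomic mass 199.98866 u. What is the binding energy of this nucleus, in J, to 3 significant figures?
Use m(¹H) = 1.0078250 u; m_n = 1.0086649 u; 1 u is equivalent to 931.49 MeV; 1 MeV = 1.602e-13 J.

With 81 protons and 119 neutrons (A = 200):
Mass of separated nucleons = 81(1.0078250) + 119(1.0086649) = 81.6338250 + 120.0311231 = 201.6649481 u
The mass defect is 201.6649481 − 199.98866 = 1.6762881 u.
E_B = 1.6762881 × 931.49 = 1561.45 MeV
In joules: 1561.45 MeV × 1.602e-13 J/MeV = 2.5014e-10 J

2.50e-10 J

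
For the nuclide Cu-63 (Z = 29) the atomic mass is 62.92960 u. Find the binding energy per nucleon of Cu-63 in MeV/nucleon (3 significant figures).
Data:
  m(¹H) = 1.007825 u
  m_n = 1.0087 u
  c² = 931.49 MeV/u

Z = 29, so N = A − Z = 63 − 29 = 34.
Σm = 29·m(¹H) + 34·m_n = 29.226925 + 34.2958 = 63.522725 u
Mass defect Δm = 63.522725 − 62.92960 = 0.593125 u
Converting to energy: 0.593125 u × 931.49 MeV/u = 552.490 MeV
BE/A = 552.490 MeV / 63 = 8.770 MeV/nucleon

8.77 MeV/nucleon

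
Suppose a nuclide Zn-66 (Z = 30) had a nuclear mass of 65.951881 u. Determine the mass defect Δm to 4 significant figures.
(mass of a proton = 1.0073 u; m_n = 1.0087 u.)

Σm = 30·m_p + 36·m_n = 30.2190 + 36.3132 = 66.5322 u
Mass defect Δm = 66.5322 − 65.951881 = 0.580319 u

0.5803 u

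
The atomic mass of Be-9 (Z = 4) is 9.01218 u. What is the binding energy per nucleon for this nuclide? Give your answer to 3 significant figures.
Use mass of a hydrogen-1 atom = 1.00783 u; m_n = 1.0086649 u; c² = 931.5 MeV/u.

6.47 MeV/nucleon

With 4 protons and 5 neutrons (A = 9):
Total constituent mass: 4 × 1.00783 + 5 × 1.0086649 = 9.0746445 u
Mass defect Δm = 9.0746445 − 9.01218 = 0.0624645 u
Converting to energy: 0.0624645 u × 931.5 MeV/u = 58.1857 MeV
Dividing by A = 9 gives 6.465 MeV per nucleon.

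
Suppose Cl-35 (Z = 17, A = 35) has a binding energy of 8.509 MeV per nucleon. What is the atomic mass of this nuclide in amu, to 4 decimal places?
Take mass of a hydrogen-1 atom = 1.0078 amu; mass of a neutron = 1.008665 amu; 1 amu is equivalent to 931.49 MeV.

34.9689 amu

Total binding energy = 35 × 8.509 = 297.815 MeV
Mass defect = 297.815 MeV / (931.49 MeV/amu) = 0.319719 amu
Constituent mass = 17(1.0078) + 18(1.008665) = 35.288570 amu
Atomic mass = 35.288570 − 0.319719 = 34.968851 amu ≈ 34.9689 amu (to 4 decimal places)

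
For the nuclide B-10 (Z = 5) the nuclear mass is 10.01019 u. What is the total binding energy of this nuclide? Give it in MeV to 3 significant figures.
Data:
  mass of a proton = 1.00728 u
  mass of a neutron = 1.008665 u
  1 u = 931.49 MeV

The nucleus contains 5 protons and 10 − 5 = 5 neutrons.
Σm = 5·m_p + 5·m_n = 5.03640 + 5.043325 = 10.079725 u
The mass defect is 10.079725 − 10.01019 = 0.069535 u.
E_B = 0.069535 × 931.49 = 64.7712 MeV

64.8 MeV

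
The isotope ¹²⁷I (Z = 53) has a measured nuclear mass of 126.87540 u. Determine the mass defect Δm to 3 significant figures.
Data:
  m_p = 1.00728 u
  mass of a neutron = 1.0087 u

1.15 u

Total constituent mass: 53 × 1.00728 + 74 × 1.0087 = 128.02964 u
The mass defect is 128.02964 − 126.87540 = 1.15424 u.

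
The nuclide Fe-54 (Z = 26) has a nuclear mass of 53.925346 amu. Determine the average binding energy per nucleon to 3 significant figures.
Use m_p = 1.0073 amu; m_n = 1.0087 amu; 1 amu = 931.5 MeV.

Total constituent mass: 26 × 1.0073 + 28 × 1.0087 = 54.4334 amu
Mass defect Δm = 54.4334 − 53.925346 = 0.508054 amu
E_B = 0.508054 × 931.5 = 473.252 MeV
Per nucleon: 473.252 / 54 = 8.764 MeV

8.76 MeV/nucleon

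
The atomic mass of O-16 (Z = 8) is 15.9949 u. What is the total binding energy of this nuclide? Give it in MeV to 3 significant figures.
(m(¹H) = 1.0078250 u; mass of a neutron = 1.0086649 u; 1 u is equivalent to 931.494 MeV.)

With 8 protons and 8 neutrons (A = 16):
Total constituent mass: 8 × 1.0078250 + 8 × 1.0086649 = 16.1319192 u
The mass defect is 16.1319192 − 15.9949 = 0.1370192 u.
Binding energy = Δm·c² = 0.1370192 × 931.494 MeV/u = 127.633 MeV

128 MeV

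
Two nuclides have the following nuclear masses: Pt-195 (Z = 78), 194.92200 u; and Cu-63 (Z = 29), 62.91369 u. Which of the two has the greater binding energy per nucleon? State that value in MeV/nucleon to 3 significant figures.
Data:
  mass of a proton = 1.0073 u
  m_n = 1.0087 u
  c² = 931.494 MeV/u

Pt-195: Σm = 78(1.0073) + 117(1.0087) = 196.5873 u; Δm = 1.66530 u; E_B = 1551.217 MeV; E_B/A = 7.95496 MeV
Cu-63: Σm = 29(1.0073) + 34(1.0087) = 63.5075 u; Δm = 0.59381 u; E_B = 553.13 MeV; E_B/A = 8.780 MeV
Cu-63 has the higher binding energy per nucleon, so it is the more tightly bound nucleus.

Cu-63; 8.78 MeV/nucleon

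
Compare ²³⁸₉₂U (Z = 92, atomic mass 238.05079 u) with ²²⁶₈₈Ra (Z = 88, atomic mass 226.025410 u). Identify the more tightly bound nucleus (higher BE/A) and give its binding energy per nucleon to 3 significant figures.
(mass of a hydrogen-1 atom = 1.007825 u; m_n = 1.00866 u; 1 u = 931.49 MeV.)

²³⁸₉₂U: Σm = 92(1.007825) + 146(1.00866) = 239.984260 u; Δm = 1.933470 u; E_B = 1801.0 MeV; E_B/A = 7.567 MeV
²²⁶₈₈Ra: Σm = 88(1.007825) + 138(1.00866) = 227.883680 u; Δm = 1.858270 u; E_B = 1731.0 MeV; E_B/A = 7.659 MeV
²²⁶₈₈Ra has the higher binding energy per nucleon, so it is the more tightly bound nucleus.

²²⁶₈₈Ra; 7.66 MeV/nucleon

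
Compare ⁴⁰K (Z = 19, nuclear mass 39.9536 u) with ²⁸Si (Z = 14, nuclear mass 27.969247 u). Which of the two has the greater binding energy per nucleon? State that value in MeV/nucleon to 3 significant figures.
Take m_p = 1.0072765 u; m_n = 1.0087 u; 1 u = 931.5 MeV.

⁴⁰K; 8.55 MeV/nucleon

⁴⁰K: Σm = 19(1.0072765) + 21(1.0087) = 40.3209535 u; Δm = 0.3673535 u; E_B = 342.1898 MeV; E_B/A = 8.5547 MeV
²⁸Si: Σm = 14(1.0072765) + 14(1.0087) = 28.2236710 u; Δm = 0.2544240 u; E_B = 237.00 MeV; E_B/A = 8.464 MeV
⁴⁰K has the higher binding energy per nucleon, so it is the more tightly bound nucleus.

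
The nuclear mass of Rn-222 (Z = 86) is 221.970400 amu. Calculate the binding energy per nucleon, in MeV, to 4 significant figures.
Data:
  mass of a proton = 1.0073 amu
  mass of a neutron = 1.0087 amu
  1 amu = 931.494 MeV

With 86 protons and 136 neutrons (A = 222):
Σm = 86·m_p + 136·m_n = 86.6278 + 137.1832 = 223.8110 amu
Δm = 223.8110 − 221.970400 = 1.840600 amu
E_B = 1.840600 × 931.494 = 1714.51 MeV
BE/A = 1714.51 MeV / 222 = 7.723 MeV/nucleon

7.723 MeV/nucleon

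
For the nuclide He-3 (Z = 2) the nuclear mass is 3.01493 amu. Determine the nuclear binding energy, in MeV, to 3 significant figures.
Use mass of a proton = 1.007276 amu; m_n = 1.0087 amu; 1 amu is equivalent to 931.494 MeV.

Σm = 2·m_p + 1·m_n = 2.014552 + 1.0087 = 3.023252 amu
Δm = 3.023252 − 3.01493 = 0.008322 amu
E_B = 0.008322 × 931.494 = 7.75189 MeV

7.75 MeV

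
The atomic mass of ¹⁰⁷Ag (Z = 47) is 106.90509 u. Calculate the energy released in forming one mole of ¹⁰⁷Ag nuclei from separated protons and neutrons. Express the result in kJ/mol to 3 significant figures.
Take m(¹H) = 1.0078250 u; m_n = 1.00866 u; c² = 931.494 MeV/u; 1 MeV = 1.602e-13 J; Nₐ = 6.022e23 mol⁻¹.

8.83e+10 kJ/mol

Mass of separated nucleons = 47(1.0078250) + 60(1.00866) = 47.3677750 + 60.51960 = 107.8873750 u
Δm = 107.8873750 − 106.90509 = 0.9822850 u
E_B = 0.9822850 × 931.494 = 914.993 MeV
Per nucleus in joules: 914.993 MeV × 1.602e-13 J/MeV = 1.4658e-10 J
Per mole: 1.4658e-10 J × 6.022e23 mol⁻¹ = 8.8270e+13 J/mol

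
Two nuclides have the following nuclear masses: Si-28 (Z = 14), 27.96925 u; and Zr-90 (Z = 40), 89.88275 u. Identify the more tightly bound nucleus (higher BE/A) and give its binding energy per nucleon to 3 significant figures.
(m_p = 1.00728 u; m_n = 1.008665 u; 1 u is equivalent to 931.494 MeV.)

Zr-90; 8.71 MeV/nucleon

Si-28: Σm = 14(1.00728) + 14(1.008665) = 28.223230 u; Δm = 0.253980 u; E_B = 236.58 MeV; E_B/A = 8.449 MeV
Zr-90: Σm = 40(1.00728) + 50(1.008665) = 90.724450 u; Δm = 0.841700 u; E_B = 784.04 MeV; E_B/A = 8.712 MeV
Zr-90 has the higher binding energy per nucleon, so it is the more tightly bound nucleus.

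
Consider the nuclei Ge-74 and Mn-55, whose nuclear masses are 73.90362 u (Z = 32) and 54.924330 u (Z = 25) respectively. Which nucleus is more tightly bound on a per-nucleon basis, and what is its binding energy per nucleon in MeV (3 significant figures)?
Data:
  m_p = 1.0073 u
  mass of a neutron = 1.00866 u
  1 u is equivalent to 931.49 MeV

Ge-74: Σm = 32(1.0073) + 42(1.00866) = 74.59732 u; Δm = 0.69370 u; E_B = 646.17 MeV; E_B/A = 8.732 MeV
Mn-55: Σm = 25(1.0073) + 30(1.00866) = 55.44230 u; Δm = 0.517970 u; E_B = 482.48 MeV; E_B/A = 8.772 MeV
Mn-55 has the higher binding energy per nucleon, so it is the more tightly bound nucleus.

Mn-55; 8.77 MeV/nucleon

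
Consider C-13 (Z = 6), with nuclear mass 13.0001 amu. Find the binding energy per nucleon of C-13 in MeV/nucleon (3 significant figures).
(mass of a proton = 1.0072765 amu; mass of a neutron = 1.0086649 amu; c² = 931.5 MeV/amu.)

7.47 MeV/nucleon

The nucleus contains 6 protons and 13 − 6 = 7 neutrons.
Total constituent mass: 6 × 1.0072765 + 7 × 1.0086649 = 13.1043133 amu
Mass defect Δm = 13.1043133 − 13.0001 = 0.1042133 amu
Converting to energy: 0.1042133 amu × 931.5 MeV/amu = 97.0747 MeV
Per nucleon: 97.0747 / 13 = 7.467 MeV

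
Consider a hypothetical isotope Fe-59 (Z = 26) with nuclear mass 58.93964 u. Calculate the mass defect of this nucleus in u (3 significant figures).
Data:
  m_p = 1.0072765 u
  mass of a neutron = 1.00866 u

0.535 u

Mass of separated nucleons = 26(1.0072765) + 33(1.00866) = 26.1891890 + 33.28578 = 59.4749690 u
Δm = 59.4749690 − 58.93964 = 0.5353290 u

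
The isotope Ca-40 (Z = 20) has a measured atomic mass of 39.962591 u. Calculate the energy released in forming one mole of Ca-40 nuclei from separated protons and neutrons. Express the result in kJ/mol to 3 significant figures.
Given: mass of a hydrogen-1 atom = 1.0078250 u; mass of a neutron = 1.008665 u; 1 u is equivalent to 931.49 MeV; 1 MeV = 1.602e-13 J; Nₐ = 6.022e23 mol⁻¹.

Z = 20, so N = A − Z = 40 − 20 = 20.
Σm = 20·m(¹H) + 20·m_n = 20.1565000 + 20.173300 = 40.3298000 u
Mass defect Δm = 40.3298000 − 39.962591 = 0.3672090 u
E_B = 0.3672090 × 931.49 = 342.052 MeV
Per nucleus in joules: 342.052 MeV × 1.602e-13 J/MeV = 5.4797e-11 J
Per mole: 5.4797e-11 J × 6.022e23 mol⁻¹ = 3.2999e+13 J/mol

3.30e+10 kJ/mol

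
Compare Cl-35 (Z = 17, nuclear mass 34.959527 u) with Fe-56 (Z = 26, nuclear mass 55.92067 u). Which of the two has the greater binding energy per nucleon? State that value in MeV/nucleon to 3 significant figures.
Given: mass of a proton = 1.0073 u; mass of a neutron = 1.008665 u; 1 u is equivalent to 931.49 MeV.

Cl-35: Σm = 17(1.0073) + 18(1.008665) = 35.280070 u; Δm = 0.320543 u; E_B = 298.58 MeV; E_B/A = 8.531 MeV
Fe-56: Σm = 26(1.0073) + 30(1.008665) = 56.449750 u; Δm = 0.529080 u; E_B = 492.83 MeV; E_B/A = 8.801 MeV
Fe-56 has the higher binding energy per nucleon, so it is the more tightly bound nucleus.

Fe-56; 8.80 MeV/nucleon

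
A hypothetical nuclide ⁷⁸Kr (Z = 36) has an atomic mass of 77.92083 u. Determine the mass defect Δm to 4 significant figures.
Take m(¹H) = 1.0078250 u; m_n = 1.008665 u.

Z = 36, so N = A − Z = 78 − 36 = 42.
Mass of separated nucleons = 36(1.0078250) + 42(1.008665) = 36.2817000 + 42.363930 = 78.6456300 u
Δm = 78.6456300 − 77.92083 = 0.7248000 u

0.7248 u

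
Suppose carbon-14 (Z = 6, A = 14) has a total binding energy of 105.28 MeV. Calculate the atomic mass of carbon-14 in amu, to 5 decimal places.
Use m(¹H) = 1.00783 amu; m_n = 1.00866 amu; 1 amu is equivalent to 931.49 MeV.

14.00324 amu

Mass defect = 105.28 MeV / (931.49 MeV/amu) = 0.1130232 amu
Constituent mass = 6(1.00783) + 8(1.00866) = 14.11626 amu
Atomic mass = 14.11626 − 0.1130232 = 14.0032368 amu ≈ 14.00324 amu (to 5 decimal places)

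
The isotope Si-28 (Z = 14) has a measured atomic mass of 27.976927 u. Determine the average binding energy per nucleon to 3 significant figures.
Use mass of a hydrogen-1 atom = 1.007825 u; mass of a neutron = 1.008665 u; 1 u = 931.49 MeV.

8.45 MeV/nucleon

With 14 protons and 14 neutrons (A = 28):
Σm = 14·m(¹H) + 14·m_n = 14.109550 + 14.121310 = 28.230860 u
The mass defect is 28.230860 − 27.976927 = 0.253933 u.
Binding energy = Δm·c² = 0.253933 × 931.49 MeV/u = 236.536 MeV
Per nucleon: 236.536 / 28 = 8.448 MeV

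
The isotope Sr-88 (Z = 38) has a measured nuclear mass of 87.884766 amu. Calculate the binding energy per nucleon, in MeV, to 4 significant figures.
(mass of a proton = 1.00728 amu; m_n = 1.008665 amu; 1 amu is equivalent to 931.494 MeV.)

Z = 38, so N = A − Z = 88 − 38 = 50.
Σm = 38·m_p + 50·m_n = 38.27664 + 50.433250 = 88.709890 amu
The mass defect is 88.709890 − 87.884766 = 0.825124 amu.
Converting to energy: 0.825124 amu × 931.494 MeV/amu = 768.598 MeV
BE/A = 768.598 MeV / 88 = 8.734 MeV/nucleon

8.734 MeV/nucleon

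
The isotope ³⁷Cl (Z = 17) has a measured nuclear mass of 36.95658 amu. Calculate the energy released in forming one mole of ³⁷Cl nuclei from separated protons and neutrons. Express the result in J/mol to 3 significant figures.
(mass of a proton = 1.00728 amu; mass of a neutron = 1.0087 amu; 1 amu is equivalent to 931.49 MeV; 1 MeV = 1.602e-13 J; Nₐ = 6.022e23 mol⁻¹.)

Mass of separated nucleons = 17(1.00728) + 20(1.0087) = 17.12376 + 20.1740 = 37.29776 amu
Δm = 37.29776 − 36.95658 = 0.34118 amu
E_B = 0.34118 × 931.49 = 317.806 MeV
Per nucleus in joules: 317.806 MeV × 1.602e-13 J/MeV = 5.0913e-11 J
Per mole: 5.0913e-11 J × 6.022e23 mol⁻¹ = 3.0660e+13 J/mol

3.07e+13 J/mol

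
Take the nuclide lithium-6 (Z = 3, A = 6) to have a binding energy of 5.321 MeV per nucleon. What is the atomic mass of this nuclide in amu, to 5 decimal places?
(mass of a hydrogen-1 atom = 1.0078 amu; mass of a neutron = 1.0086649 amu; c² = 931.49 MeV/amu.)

Total binding energy = 6 × 5.321 = 31.926 MeV
Mass defect = 31.926 MeV / (931.49 MeV/amu) = 0.0342741 amu
Constituent mass = 3(1.0078) + 3(1.0086649) = 6.0493947 amu
Atomic mass = 6.0493947 − 0.0342741 = 6.0151206 amu ≈ 6.01512 amu (to 5 decimal places)

6.01512 amu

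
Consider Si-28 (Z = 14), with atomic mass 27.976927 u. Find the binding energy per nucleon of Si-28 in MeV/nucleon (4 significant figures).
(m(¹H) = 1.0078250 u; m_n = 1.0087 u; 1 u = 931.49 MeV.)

Z = 14, so N = A − Z = 28 − 14 = 14.
Total constituent mass: 14 × 1.0078250 + 14 × 1.0087 = 28.2313500 u
Mass defect Δm = 28.2313500 − 27.976927 = 0.2544230 u
Converting to energy: 0.2544230 u × 931.49 MeV/u = 236.992 MeV
BE/A = 236.992 MeV / 28 = 8.464 MeV/nucleon

8.464 MeV/nucleon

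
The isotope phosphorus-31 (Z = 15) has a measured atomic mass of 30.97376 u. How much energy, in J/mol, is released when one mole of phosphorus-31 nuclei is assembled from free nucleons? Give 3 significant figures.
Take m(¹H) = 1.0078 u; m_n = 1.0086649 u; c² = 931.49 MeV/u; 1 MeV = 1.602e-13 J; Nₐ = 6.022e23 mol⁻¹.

Z = 15, so N = A − Z = 31 − 15 = 16.
Mass of separated nucleons = 15(1.0078) + 16(1.0086649) = 15.1170 + 16.1386384 = 31.2556384 u
The mass defect is 31.2556384 − 30.97376 = 0.2818784 u.
Converting to energy: 0.2818784 u × 931.49 MeV/u = 262.567 MeV
Per nucleus in joules: 262.567 MeV × 1.602e-13 J/MeV = 4.2063e-11 J
Per mole: 4.2063e-11 J × 6.022e23 mol⁻¹ = 2.5330e+13 J/mol

2.53e+13 J/mol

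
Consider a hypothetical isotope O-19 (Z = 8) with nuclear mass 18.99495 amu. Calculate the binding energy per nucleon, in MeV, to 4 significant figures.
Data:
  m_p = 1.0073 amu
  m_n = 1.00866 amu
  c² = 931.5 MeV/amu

7.781 MeV/nucleon

The nucleus contains 8 protons and 19 − 8 = 11 neutrons.
Σm = 8·m_p + 11·m_n = 8.0584 + 11.09526 = 19.15366 amu
Δm = 19.15366 − 18.99495 = 0.15871 amu
E_B = 0.15871 × 931.5 = 147.838 MeV
Dividing by A = 19 gives 7.781 MeV per nucleon.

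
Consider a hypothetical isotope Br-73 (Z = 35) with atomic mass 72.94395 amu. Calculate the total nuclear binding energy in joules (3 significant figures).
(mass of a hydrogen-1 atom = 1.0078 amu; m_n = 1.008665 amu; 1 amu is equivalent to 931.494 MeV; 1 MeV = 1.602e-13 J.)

Total constituent mass: 35 × 1.0078 + 38 × 1.008665 = 73.602270 amu
Mass defect Δm = 73.602270 − 72.94395 = 0.658320 amu
Converting to energy: 0.658320 amu × 931.494 MeV/amu = 613.221 MeV
In joules: 613.221 MeV × 1.602e-13 J/MeV = 9.8238e-11 J

9.82e-11 J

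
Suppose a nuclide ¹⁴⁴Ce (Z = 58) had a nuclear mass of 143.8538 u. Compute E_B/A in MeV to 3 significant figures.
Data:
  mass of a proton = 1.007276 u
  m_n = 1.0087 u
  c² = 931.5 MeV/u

8.52 MeV/nucleon

Σm = 58·m_p + 86·m_n = 58.422008 + 86.7482 = 145.170208 u
Δm = 145.170208 − 143.8538 = 1.316408 u
Binding energy = Δm·c² = 1.316408 × 931.5 MeV/u = 1226.234 MeV
BE/A = 1226.234 MeV / 144 = 8.516 MeV/nucleon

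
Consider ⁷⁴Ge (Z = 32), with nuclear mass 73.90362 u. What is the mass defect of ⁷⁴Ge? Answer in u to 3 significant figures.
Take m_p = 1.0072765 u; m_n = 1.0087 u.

Total constituent mass: 32 × 1.0072765 + 42 × 1.0087 = 74.5982480 u
Δm = 74.5982480 − 73.90362 = 0.6946280 u

0.695 u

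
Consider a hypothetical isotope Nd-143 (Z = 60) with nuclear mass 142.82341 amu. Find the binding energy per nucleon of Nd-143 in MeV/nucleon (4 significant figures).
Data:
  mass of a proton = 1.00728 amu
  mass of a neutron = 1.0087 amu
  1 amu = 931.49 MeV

Z = 60, so N = A − Z = 143 − 60 = 83.
Total constituent mass: 60 × 1.00728 + 83 × 1.0087 = 144.15890 amu
Δm = 144.15890 − 142.82341 = 1.33549 amu
Binding energy = Δm·c² = 1.33549 × 931.49 MeV/amu = 1244.00 MeV
BE/A = 1244.00 MeV / 143 = 8.699 MeV/nucleon

8.699 MeV/nucleon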